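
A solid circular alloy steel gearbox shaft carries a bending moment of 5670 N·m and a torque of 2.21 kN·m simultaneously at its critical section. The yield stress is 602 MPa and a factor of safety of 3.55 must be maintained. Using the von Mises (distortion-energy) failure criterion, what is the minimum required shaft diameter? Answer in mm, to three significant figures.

σ_allow = σ_y/n = 602/3.55 = 169.6 MPa.
For a solid shaft σ_b = 32M/(πd³) and τ = 16T/(πd³), so the von Mises stress is σ' = (16/πd³)·√(4M²+3T²).
√(4M²+3T²) = √(4×(5.670×10^6)² + 3×(2.210×10^6)²) = 1.197×10^7 N·mm.
d³ = 16×1.197×10^7/(π×169.6) = 359500 mm³.
d = 71.10 mm.

d = 71.1 mm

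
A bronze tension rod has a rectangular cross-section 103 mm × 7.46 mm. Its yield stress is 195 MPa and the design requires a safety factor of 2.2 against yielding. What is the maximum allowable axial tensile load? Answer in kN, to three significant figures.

F_allow = 68.1 kN

σ_allow = 195/2.2 = 88.64 MPa.
A = 103×7.46 = 768.4 mm².
F_allow = σ_allow × A = 88.64×768.4 = 68110 N.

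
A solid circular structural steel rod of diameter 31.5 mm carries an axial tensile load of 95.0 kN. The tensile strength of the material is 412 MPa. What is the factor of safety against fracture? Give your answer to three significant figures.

n = 3.38

A = πd²/4 = 779.3 mm².
σ = F/A = 95000/779.3 = 121.9 MPa.
n = 412/121.9 = 3.380.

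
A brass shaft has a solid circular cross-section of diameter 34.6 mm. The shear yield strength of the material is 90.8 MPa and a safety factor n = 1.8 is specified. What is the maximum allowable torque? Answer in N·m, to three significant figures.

τ_allow = 90.8/1.8 = 50.44 MPa.
For a solid shaft T_allow = τ_allow·πd³/16; πd³/16 = π×34.6³/16 = 8133 mm³.
T_allow = 50.44×8133 = 410300 N·mm = 410.3 N·m.

T_allow = 410 N·m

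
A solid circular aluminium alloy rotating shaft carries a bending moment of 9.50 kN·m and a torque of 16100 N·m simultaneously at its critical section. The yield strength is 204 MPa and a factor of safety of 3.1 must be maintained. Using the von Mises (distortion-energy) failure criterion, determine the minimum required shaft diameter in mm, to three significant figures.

σ_allow = σ_y/n = 204/3.1 = 65.81 MPa.
For a solid shaft σ_b = 32M/(πd³) and τ = 16T/(πd³), so the von Mises stress is σ' = (16/πd³)·√(4M²+3T²).
√(4M²+3T²) = √(4×(9.500×10^6)² + 3×(1.610×10^7)²) = 3.374×10^7 N·mm.
d³ = 16×3.374×10^7/(π×65.81) = 2.612×10^6 mm³.
d = 137.7 mm.

d = 138 mm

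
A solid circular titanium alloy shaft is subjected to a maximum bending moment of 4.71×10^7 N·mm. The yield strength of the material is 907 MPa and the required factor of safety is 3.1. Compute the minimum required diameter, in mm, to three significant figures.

σ_allow = 907/3.1 = 292.6 MPa.
For a solid circular section σ = 32M/(πd³), so d³ = 32M/(π σ_allow) = 32×4.7100×10^7/(π×292.6) = 1.640×10^6 mm³.
d = 117.9 mm.

d = 118 mm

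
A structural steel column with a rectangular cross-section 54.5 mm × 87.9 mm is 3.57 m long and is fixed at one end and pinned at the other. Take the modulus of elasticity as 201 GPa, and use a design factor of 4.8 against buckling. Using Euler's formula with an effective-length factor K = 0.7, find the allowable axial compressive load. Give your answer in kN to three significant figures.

Buckling occurs about the weak axis: I_min = h·b³/12 = 87.9×54.5³/12 = 1.186×10^6 mm⁴ (b = 54.5 mm is the smaller dimension).
Effective length L_e = KL = 0.7×3.57 m = 2499 mm.
Euler critical load P_cr = π²EI/L_e² = π²×201000×1.186×10^6/2499² = 376700 N.
P_allow = P_cr/n = 376700/4.8 = 78470 N.

P_allow = 78.5 kN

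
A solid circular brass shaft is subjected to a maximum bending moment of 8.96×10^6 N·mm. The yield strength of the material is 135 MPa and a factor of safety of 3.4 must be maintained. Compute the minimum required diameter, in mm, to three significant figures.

d = 132 mm

σ_allow = 135/3.4 = 39.71 MPa.
For a solid circular section σ = 32M/(πd³), so d³ = 32M/(π σ_allow) = 32×8960000/(π×39.71) = 2.299×10^6 mm³.
d = 132.0 mm.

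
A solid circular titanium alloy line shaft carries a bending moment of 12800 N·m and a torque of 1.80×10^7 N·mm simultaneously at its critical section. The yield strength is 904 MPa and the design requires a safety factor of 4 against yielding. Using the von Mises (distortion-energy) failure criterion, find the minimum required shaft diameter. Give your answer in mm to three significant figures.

σ_allow = σ_y/n = 904/4 = 226.0 MPa.
For a solid shaft σ_b = 32M/(πd³) and τ = 16T/(πd³), so the von Mises stress is σ' = (16/πd³)·√(4M²+3T²).
√(4M²+3T²) = √(4×(1.280×10^7)² + 3×(1.800×10^7)²) = 4.034×10^7 N·mm.
d³ = 16×4.034×10^7/(π×226.0) = 909100 mm³.
d = 96.87 mm.

d = 96.9 mm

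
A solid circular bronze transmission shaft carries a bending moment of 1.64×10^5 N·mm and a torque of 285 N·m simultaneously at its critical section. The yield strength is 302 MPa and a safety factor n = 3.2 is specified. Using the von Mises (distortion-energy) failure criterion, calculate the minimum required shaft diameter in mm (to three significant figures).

σ_allow = σ_y/n = 302/3.2 = 94.38 MPa.
For a solid shaft σ_b = 32M/(πd³) and τ = 16T/(πd³), so the von Mises stress is σ' = (16/πd³)·√(4M²+3T²).
√(4M²+3T²) = √(4×(164000)² + 3×(285000)²) = 592700 N·mm.
d³ = 16×592700/(π×94.38) = 31980 mm³.
d = 31.74 mm.

d = 31.7 mm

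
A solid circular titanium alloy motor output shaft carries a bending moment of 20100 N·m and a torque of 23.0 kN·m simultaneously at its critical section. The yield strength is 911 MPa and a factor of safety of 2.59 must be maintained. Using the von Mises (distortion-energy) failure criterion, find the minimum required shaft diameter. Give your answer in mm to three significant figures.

σ_allow = σ_y/n = 911/2.59 = 351.7 MPa.
For a solid shaft σ_b = 32M/(πd³) and τ = 16T/(πd³), so the von Mises stress is σ' = (16/πd³)·√(4M²+3T²).
√(4M²+3T²) = √(4×(2.010×10^7)² + 3×(2.300×10^7)²) = 5.660×10^7 N·mm.
d³ = 16×5.660×10^7/(π×351.7) = 819500 mm³.
d = 93.58 mm.

d = 93.6 mm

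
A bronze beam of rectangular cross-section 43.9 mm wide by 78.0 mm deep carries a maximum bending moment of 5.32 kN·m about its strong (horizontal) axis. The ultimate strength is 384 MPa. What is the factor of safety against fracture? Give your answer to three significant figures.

Section modulus S = bh²/6 = 43.9×78.0²/6 = 44510 mm³.
σ = M/S = 5320000/44510 = 119.5 MPa.
n = 384/119.5 = 3.213.

n = 3.21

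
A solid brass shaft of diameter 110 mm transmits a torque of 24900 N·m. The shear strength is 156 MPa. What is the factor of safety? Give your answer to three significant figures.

n = 1.64

τ = 16T/(πd³) = 16×2.4900×10^7/(π×110³) = 95.28 MPa.
n = τ_limit/τ = 156/95.28 = 1.637.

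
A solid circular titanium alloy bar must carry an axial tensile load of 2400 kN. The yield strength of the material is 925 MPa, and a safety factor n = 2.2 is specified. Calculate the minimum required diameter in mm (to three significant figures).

Allowable stress σ_allow = 925/2.2 = 420.5 MPa.
Required area A = F/σ_allow = 2400000/420.5 = 5708 mm².
A = πd²/4 → d = √(4A/π) = 85.25 mm.

d = 85.3 mm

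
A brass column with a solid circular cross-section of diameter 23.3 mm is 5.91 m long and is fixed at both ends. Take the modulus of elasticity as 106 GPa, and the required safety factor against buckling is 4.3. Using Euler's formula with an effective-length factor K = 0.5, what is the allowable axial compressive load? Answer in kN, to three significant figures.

I = πd⁴/64 = π×23.3⁴/64 = 14470 mm⁴.
Effective length L_e = KL = 0.5×5.91 m = 2955 mm.
Euler critical load P_cr = π²EI/L_e² = π²×106000×14470/2955² = 1733 N.
P_allow = P_cr/n = 1733/4.3 = 403.1 N.

P_allow = 0.403 kN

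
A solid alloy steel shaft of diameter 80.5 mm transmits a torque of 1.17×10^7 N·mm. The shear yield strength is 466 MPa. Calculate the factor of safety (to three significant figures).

τ = 16T/(πd³) = 16×1.1700×10^7/(π×80.5³) = 114.2 MPa.
n = τ_limit/τ = 466/114.2 = 4.080.

n = 4.08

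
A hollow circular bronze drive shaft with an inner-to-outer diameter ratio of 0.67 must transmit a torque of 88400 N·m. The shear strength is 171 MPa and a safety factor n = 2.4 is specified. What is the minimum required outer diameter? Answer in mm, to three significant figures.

d_o = 199 mm

τ_allow = 171/2.4 = 71.25 MPa.
For a hollow shaft τ = 16T/[πd_o³(1−k⁴)] with k = 0.67, so 1−k⁴ = 0.7985.
d_o³ = 16T/[π τ_allow (1−k⁴)] = 16×8.8400×10^7/(π×71.25×0.7985) = 7.914×10^6 mm³.
d_o = 199.3 mm.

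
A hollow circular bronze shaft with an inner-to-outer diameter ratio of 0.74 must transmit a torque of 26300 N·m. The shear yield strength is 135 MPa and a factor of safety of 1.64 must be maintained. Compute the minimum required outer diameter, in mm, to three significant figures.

τ_allow = 135/1.64 = 82.32 MPa.
For a hollow shaft τ = 16T/[πd_o³(1−k⁴)] with k = 0.74, so 1−k⁴ = 0.7001.
d_o³ = 16T/[π τ_allow (1−k⁴)] = 16×2.6300×10^7/(π×82.32×0.7001) = 2.324×10^6 mm³.
d_o = 132.5 mm.

d_o = 132 mm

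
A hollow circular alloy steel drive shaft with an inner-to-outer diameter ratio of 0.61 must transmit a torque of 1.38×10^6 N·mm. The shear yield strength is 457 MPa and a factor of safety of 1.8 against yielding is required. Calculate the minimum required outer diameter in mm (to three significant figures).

d_o = 31.8 mm

τ_allow = 457/1.8 = 253.9 MPa.
For a hollow shaft τ = 16T/[πd_o³(1−k⁴)] with k = 0.61, so 1−k⁴ = 0.8615.
d_o³ = 16T/[π τ_allow (1−k⁴)] = 16×1380000/(π×253.9×0.8615) = 32130 mm³.
d_o = 31.79 mm.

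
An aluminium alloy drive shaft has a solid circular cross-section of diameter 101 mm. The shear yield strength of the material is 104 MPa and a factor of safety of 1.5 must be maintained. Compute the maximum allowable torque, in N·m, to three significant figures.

T_allow = 14000 N·m

τ_allow = 104/1.5 = 69.33 MPa.
For a solid shaft T_allow = τ_allow·πd³/16; πd³/16 = π×101³/16 = 202300 mm³.
T_allow = 69.33×202300 = 1.403×10^7 N·mm = 14030 N·m.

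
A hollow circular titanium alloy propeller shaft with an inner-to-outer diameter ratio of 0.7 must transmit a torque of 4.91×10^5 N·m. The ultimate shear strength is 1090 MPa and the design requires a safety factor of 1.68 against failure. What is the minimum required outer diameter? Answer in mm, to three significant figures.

τ_allow = 1090/1.68 = 648.8 MPa.
For a hollow shaft τ = 16T/[πd_o³(1−k⁴)] with k = 0.7, so 1−k⁴ = 0.7599.
d_o³ = 16T/[π τ_allow (1−k⁴)] = 16×4.9100×10^8/(π×648.8×0.7599) = 5.072×10^6 mm³.
d_o = 171.8 mm.

d_o = 172 mm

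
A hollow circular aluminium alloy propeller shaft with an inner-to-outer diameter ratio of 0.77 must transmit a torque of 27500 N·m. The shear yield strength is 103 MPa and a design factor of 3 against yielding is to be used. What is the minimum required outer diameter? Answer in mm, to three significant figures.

τ_allow = 103/3 = 34.33 MPa.
For a hollow shaft τ = 16T/[πd_o³(1−k⁴)] with k = 0.77, so 1−k⁴ = 0.6485.
d_o³ = 16T/[π τ_allow (1−k⁴)] = 16×2.7500×10^7/(π×34.33×0.6485) = 6.291×10^6 mm³.
d_o = 184.6 mm.

d_o = 185 mm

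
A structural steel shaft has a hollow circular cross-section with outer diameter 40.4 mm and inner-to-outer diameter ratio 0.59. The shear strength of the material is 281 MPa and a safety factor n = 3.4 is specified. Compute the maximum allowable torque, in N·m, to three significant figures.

T_allow = 940 N·m

τ_allow = 281/3.4 = 82.65 MPa.
For a hollow shaft T_allow = τ_allow·πd_o³(1−k⁴)/16 with 1−k⁴ = 0.8788, so πd_o³(1−k⁴)/16 = 11380 mm³.
T_allow = 82.65×11380 = 940400 N·mm = 940.4 N·m.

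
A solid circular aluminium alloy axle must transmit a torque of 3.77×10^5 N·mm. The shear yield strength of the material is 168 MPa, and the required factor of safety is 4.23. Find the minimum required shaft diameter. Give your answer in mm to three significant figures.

Allowable shear stress τ_allow = 168/4.23 = 39.72 MPa.
For a solid shaft τ = 16T/(πd³), so d³ = 16T/(π τ_allow) = 16×377000/(π×39.72) = 48340 mm³.
d = (48340)^(1/3) = 36.43 mm.

d = 36.4 mm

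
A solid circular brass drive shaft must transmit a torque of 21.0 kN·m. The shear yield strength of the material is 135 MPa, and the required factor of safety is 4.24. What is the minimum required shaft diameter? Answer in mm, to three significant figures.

d = 150 mm

Allowable shear stress τ_allow = 135/4.24 = 31.84 MPa.
For a solid shaft τ = 16T/(πd³), so d³ = 16T/(π τ_allow) = 16×2.1000×10^7/(π×31.84) = 3.359×10^6 mm³.
d = (3.359×10^6)^(1/3) = 149.8 mm.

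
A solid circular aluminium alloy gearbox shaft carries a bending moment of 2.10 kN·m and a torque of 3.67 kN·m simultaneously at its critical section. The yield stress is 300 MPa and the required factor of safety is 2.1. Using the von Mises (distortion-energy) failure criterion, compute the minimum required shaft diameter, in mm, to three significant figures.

d = 64.8 mm

σ_allow = σ_y/n = 300/2.1 = 142.9 MPa.
For a solid shaft σ_b = 32M/(πd³) and τ = 16T/(πd³), so the von Mises stress is σ' = (16/πd³)·√(4M²+3T²).
√(4M²+3T²) = √(4×(2.100×10^6)² + 3×(3.670×10^6)²) = 7.619×10^6 N·mm.
d³ = 16×7.619×10^6/(π×142.9) = 271600 mm³.
d = 64.76 mm.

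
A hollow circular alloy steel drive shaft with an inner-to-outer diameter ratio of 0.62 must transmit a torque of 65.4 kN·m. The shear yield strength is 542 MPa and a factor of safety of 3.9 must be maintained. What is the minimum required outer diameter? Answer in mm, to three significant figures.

d_o = 141 mm

τ_allow = 542/3.9 = 139.0 MPa.
For a hollow shaft τ = 16T/[πd_o³(1−k⁴)] with k = 0.62, so 1−k⁴ = 0.8522.
d_o³ = 16T/[π τ_allow (1−k⁴)] = 16×6.5400×10^7/(π×139.0×0.8522) = 2.812×10^6 mm³.
d_o = 141.2 mm.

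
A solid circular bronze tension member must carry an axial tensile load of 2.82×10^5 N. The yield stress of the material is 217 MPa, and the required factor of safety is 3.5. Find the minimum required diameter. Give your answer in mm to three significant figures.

Allowable stress σ_allow = 217/3.5 = 62.00 MPa.
Required area A = F/σ_allow = 282000/62.00 = 4548 mm².
A = πd²/4 → d = √(4A/π) = 76.10 mm.

d = 76.1 mm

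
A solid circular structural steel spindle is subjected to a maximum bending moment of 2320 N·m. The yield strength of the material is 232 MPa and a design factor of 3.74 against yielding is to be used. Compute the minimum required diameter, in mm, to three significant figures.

d = 72.5 mm

σ_allow = 232/3.74 = 62.03 MPa.
For a solid circular section σ = 32M/(πd³), so d³ = 32M/(π σ_allow) = 32×2320000/(π×62.03) = 381000 mm³.
d = 72.49 mm.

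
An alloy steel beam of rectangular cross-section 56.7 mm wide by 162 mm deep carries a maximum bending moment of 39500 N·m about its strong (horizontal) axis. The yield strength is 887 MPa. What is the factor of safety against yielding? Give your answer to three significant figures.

Section modulus S = bh²/6 = 56.7×162²/6 = 248000 mm³.
σ = M/S = 3.9500×10^7/248000 = 159.3 MPa.
n = 887/159.3 = 5.569.

n = 5.57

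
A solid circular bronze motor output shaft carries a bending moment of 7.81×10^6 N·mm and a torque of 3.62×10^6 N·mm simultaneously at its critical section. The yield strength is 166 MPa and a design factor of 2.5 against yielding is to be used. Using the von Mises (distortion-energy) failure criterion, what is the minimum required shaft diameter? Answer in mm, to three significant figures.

σ_allow = σ_y/n = 166/2.5 = 66.40 MPa.
For a solid shaft σ_b = 32M/(πd³) and τ = 16T/(πd³), so the von Mises stress is σ' = (16/πd³)·√(4M²+3T²).
√(4M²+3T²) = √(4×(7.810×10^6)² + 3×(3.620×10^6)²) = 1.683×10^7 N·mm.
d³ = 16×1.683×10^7/(π×66.40) = 1.291×10^6 mm³.
d = 108.9 mm.

d = 109 mm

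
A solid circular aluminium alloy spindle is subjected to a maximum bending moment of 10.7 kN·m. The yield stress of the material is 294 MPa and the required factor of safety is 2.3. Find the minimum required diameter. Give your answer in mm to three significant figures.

d = 94.8 mm

σ_allow = 294/2.3 = 127.8 MPa.
For a solid circular section σ = 32M/(πd³), so d³ = 32M/(π σ_allow) = 32×1.0700×10^7/(π×127.8) = 852600 mm³.
d = 94.82 mm.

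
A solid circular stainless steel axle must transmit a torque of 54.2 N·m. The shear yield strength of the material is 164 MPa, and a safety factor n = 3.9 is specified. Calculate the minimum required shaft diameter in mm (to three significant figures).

Allowable shear stress τ_allow = 164/3.9 = 42.05 MPa.
For a solid shaft τ = 16T/(πd³), so d³ = 16T/(π τ_allow) = 16×54200/(π×42.05) = 6564 mm³.
d = (6564)^(1/3) = 18.72 mm.

d = 18.7 mm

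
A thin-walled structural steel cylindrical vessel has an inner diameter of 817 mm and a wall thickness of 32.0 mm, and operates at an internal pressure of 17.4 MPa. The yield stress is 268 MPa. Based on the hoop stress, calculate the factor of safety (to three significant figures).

σ_h = pD/(2t) = 17.4×817/(2×32.0) = 222.1 MPa.
n = 268/222.1 = 1.207.

n = 1.21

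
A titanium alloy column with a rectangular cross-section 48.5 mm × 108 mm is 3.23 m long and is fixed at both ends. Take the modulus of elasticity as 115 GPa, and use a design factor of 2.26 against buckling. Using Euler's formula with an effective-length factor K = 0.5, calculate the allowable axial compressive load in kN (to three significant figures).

P_allow = 198 kN

Buckling occurs about the weak axis: I_min = h·b³/12 = 108×48.5³/12 = 1.027×10^6 mm⁴ (b = 48.5 mm is the smaller dimension).
Effective length L_e = KL = 0.5×3.23 m = 1615 mm.
Euler critical load P_cr = π²EI/L_e² = π²×115000×1.027×10^6/1615² = 446800 N.
P_allow = P_cr/n = 446800/2.26 = 197700 N.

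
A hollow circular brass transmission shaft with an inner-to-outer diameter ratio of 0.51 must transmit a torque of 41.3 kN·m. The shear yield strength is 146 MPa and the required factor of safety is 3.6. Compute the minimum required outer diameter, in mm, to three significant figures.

d_o = 177 mm

τ_allow = 146/3.6 = 40.56 MPa.
For a hollow shaft τ = 16T/[πd_o³(1−k⁴)] with k = 0.51, so 1−k⁴ = 0.9323.
d_o³ = 16T/[π τ_allow (1−k⁴)] = 16×4.1300×10^7/(π×40.56×0.9323) = 5.563×10^6 mm³.
d_o = 177.2 mm.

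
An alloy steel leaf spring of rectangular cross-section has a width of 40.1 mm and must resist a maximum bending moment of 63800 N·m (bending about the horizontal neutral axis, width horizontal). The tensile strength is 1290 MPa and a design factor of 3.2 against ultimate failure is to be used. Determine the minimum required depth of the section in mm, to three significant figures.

h = 154 mm

σ_allow = 1290/3.2 = 403.1 MPa.
For a rectangular section σ = 6M/(bh²), so h² = 6M/(b σ_allow) = 6×6.3800×10^7/(40.1×403.1) = 23680 mm².
h = 153.9 mm.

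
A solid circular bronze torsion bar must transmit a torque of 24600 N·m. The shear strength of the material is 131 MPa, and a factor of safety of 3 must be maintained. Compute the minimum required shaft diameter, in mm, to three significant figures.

d = 142 mm

Allowable shear stress τ_allow = 131/3 = 43.67 MPa.
For a solid shaft τ = 16T/(πd³), so d³ = 16T/(π τ_allow) = 16×2.4600×10^7/(π×43.67) = 2.869×10^6 mm³.
d = (2.869×10^6)^(1/3) = 142.1 mm.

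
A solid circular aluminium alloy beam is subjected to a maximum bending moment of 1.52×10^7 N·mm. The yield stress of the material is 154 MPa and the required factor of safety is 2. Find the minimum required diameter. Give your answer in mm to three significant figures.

σ_allow = 154/2 = 77.00 MPa.
For a solid circular section σ = 32M/(πd³), so d³ = 32M/(π σ_allow) = 32×1.5200×10^7/(π×77.00) = 2.011×10^6 mm³.
d = 126.2 mm.

d = 126 mm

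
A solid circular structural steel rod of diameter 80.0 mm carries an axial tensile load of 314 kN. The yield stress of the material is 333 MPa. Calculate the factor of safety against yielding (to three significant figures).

A = πd²/4 = 5027 mm².
σ = F/A = 314000/5027 = 62.47 MPa.
n = 333/62.47 = 5.331.

n = 5.33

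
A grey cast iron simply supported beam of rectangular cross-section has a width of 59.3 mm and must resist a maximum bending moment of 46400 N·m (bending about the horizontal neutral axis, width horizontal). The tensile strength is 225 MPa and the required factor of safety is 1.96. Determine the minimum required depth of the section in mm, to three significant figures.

h = 202 mm

σ_allow = 225/1.96 = 114.8 MPa.
For a rectangular section σ = 6M/(bh²), so h² = 6M/(b σ_allow) = 6×4.6400×10^7/(59.3×114.8) = 40900 mm².
h = 202.2 mm.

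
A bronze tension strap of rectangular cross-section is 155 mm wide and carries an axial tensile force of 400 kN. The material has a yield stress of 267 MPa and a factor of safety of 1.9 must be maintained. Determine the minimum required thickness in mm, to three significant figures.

σ_allow = 267/1.9 = 140.5 MPa.
Required area A = F/σ_allow = 400000/140.5 = 2846 mm².
t = A/w = 2846/155 = 18.36 mm.

t = 18.4 mm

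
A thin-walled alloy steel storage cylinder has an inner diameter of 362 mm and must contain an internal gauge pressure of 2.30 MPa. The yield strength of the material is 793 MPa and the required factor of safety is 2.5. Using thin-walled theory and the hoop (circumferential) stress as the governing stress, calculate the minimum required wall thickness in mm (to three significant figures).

t = 1.31 mm

σ_allow = 793/2.5 = 317.2 MPa.
Hoop stress σ_h = pD/(2t), so t = pD/(2σ_allow) = 2.30×362/(2×317.2) = 1.312 mm.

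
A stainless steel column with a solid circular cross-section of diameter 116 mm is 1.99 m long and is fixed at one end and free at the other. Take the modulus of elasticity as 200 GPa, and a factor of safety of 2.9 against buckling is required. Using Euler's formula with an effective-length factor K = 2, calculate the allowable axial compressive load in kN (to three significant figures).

P_allow = 382 kN

I = πd⁴/64 = π×116⁴/64 = 8.888×10^6 mm⁴.
Effective length L_e = KL = 2×1.99 m = 3980 mm.
Euler critical load P_cr = π²EI/L_e² = π²×200000×8.888×10^6/3980² = 1.108×10^6 N.
P_allow = P_cr/n = 1.108×10^6/2.9 = 381900 N.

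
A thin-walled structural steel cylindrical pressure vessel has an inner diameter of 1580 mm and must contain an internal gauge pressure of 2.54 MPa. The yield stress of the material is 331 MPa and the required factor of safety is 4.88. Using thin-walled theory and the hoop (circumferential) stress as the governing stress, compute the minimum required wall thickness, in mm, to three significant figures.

σ_allow = 331/4.88 = 67.83 MPa.
Hoop stress σ_h = pD/(2t), so t = pD/(2σ_allow) = 2.54×1580/(2×67.83) = 29.58 mm.

t = 29.6 mm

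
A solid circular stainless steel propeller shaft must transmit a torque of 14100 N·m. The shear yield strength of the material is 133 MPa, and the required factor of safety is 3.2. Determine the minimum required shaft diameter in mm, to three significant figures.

Allowable shear stress τ_allow = 133/3.2 = 41.56 MPa.
For a solid shaft τ = 16T/(πd³), so d³ = 16T/(π τ_allow) = 16×1.4100×10^7/(π×41.56) = 1.728×10^6 mm³.
d = (1.728×10^6)^(1/3) = 120.0 mm.

d = 120 mm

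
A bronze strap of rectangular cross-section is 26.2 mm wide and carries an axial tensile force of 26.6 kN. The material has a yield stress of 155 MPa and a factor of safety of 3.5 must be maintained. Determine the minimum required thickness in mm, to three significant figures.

σ_allow = 155/3.5 = 44.29 MPa.
Required area A = F/σ_allow = 26600/44.29 = 600.6 mm².
t = A/w = 600.6/26.2 = 22.93 mm.

t = 22.9 mm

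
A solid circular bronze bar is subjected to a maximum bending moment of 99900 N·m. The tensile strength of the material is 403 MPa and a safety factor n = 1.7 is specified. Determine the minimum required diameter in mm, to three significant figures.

σ_allow = 403/1.7 = 237.1 MPa.
For a solid circular section σ = 32M/(πd³), so d³ = 32M/(π σ_allow) = 32×9.9900×10^7/(π×237.1) = 4.292×10^6 mm³.
d = 162.5 mm.

d = 163 mm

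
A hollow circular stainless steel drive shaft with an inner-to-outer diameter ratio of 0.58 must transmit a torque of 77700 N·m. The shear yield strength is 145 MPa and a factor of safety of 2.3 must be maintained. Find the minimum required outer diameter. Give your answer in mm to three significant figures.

τ_allow = 145/2.3 = 63.04 MPa.
For a hollow shaft τ = 16T/[πd_o³(1−k⁴)] with k = 0.58, so 1−k⁴ = 0.8868.
d_o³ = 16T/[π τ_allow (1−k⁴)] = 16×7.7700×10^7/(π×63.04×0.8868) = 7.078×10^6 mm³.
d_o = 192.0 mm.

d_o = 192 mm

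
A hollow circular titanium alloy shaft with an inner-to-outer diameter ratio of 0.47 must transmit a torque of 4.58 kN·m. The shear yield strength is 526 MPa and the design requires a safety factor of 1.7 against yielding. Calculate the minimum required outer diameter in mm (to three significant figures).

τ_allow = 526/1.7 = 309.4 MPa.
For a hollow shaft τ = 16T/[πd_o³(1−k⁴)] with k = 0.47, so 1−k⁴ = 0.9512.
d_o³ = 16T/[π τ_allow (1−k⁴)] = 16×4580000/(π×309.4×0.9512) = 79250 mm³.
d_o = 42.95 mm.

d_o = 43.0 mm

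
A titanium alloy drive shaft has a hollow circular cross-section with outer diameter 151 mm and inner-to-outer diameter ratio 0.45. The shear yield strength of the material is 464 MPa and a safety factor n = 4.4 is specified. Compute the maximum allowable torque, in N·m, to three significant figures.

τ_allow = 464/4.4 = 105.5 MPa.
For a hollow shaft T_allow = τ_allow·πd_o³(1−k⁴)/16 with 1−k⁴ = 0.9590, so πd_o³(1−k⁴)/16 = 648300 mm³.
T_allow = 105.5×648300 = 6.837×10^7 N·mm = 68370 N·m.

T_allow = 68400 N·m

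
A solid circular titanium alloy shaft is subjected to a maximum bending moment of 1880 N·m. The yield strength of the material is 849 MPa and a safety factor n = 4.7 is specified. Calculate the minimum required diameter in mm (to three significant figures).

d = 47.3 mm

σ_allow = 849/4.7 = 180.6 MPa.
For a solid circular section σ = 32M/(πd³), so d³ = 32M/(π σ_allow) = 32×1880000/(π×180.6) = 106000 mm³.
d = 47.33 mm.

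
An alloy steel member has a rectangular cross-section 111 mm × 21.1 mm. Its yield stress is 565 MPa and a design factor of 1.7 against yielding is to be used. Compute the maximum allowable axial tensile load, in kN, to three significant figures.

σ_allow = 565/1.7 = 332.4 MPa.
A = 111×21.1 = 2342 mm².
F_allow = σ_allow × A = 332.4×2342 = 778400 N.

F_allow = 778 kN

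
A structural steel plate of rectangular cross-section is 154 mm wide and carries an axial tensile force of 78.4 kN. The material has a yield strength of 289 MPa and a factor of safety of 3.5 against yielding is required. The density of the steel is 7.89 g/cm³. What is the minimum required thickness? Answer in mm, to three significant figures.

t = 6.17 mm

σ_allow = 289/3.5 = 82.57 MPa.
Required area A = F/σ_allow = 78400/82.57 = 949.5 mm².
t = A/w = 949.5/154 = 6.165 mm.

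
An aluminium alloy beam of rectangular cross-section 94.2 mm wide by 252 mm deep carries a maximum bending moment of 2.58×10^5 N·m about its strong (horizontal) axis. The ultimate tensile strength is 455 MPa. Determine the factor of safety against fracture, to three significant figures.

n = 1.76

Section modulus S = bh²/6 = 94.2×252²/6 = 997000 mm³.
σ = M/S = 2.5800×10^8/997000 = 258.8 MPa.
n = 455/258.8 = 1.758.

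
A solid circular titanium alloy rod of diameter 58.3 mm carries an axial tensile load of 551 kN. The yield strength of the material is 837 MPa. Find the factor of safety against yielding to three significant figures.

n = 4.06

A = πd²/4 = 2669 mm².
σ = F/A = 551000/2669 = 206.4 MPa.
n = 837/206.4 = 4.055.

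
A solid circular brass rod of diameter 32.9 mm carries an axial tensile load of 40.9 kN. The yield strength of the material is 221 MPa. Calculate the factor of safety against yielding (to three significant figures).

A = πd²/4 = 850.1 mm².
σ = F/A = 40900/850.1 = 48.11 MPa.
n = 221/48.11 = 4.594.

n = 4.59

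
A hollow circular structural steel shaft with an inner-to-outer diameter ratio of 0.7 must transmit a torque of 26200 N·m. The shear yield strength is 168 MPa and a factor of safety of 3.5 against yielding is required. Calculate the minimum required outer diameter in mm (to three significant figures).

τ_allow = 168/3.5 = 48.00 MPa.
For a hollow shaft τ = 16T/[πd_o³(1−k⁴)] with k = 0.7, so 1−k⁴ = 0.7599.
d_o³ = 16T/[π τ_allow (1−k⁴)] = 16×2.6200×10^7/(π×48.00×0.7599) = 3.658×10^6 mm³.
d_o = 154.1 mm.

d_o = 154 mm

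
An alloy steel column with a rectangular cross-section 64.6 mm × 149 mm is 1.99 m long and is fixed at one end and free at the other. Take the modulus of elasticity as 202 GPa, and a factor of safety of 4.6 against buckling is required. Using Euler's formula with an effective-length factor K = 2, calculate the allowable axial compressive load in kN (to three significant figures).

P_allow = 91.6 kN

Buckling occurs about the weak axis: I_min = h·b³/12 = 149×64.6³/12 = 3.347×10^6 mm⁴ (b = 64.6 mm is the smaller dimension).
Effective length L_e = KL = 2×1.99 m = 3980 mm.
Euler critical load P_cr = π²EI/L_e² = π²×202000×3.347×10^6/3980² = 421300 N.
P_allow = P_cr/n = 421300/4.6 = 91590 N.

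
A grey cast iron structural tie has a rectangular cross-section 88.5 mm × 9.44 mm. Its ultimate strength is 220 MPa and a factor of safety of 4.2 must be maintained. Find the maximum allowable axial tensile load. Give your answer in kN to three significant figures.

σ_allow = 220/4.2 = 52.38 MPa.
A = 88.5×9.44 = 835.4 mm².
F_allow = σ_allow × A = 52.38×835.4 = 43760 N.

F_allow = 43.8 kN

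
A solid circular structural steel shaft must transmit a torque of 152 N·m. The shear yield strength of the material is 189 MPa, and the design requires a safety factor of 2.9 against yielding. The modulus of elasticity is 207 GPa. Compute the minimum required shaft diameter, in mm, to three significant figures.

d = 22.8 mm

Allowable shear stress τ_allow = 189/2.9 = 65.17 MPa.
For a solid shaft τ = 16T/(πd³), so d³ = 16T/(π τ_allow) = 16×152000/(π×65.17) = 11880 mm³.
d = (11880)^(1/3) = 22.82 mm.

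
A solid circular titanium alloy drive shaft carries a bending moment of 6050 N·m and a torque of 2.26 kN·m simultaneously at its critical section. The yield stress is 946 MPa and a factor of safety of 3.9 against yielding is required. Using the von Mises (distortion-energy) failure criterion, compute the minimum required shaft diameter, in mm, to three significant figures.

σ_allow = σ_y/n = 946/3.9 = 242.6 MPa.
For a solid shaft σ_b = 32M/(πd³) and τ = 16T/(πd³), so the von Mises stress is σ' = (16/πd³)·√(4M²+3T²).
√(4M²+3T²) = √(4×(6.050×10^6)² + 3×(2.260×10^6)²) = 1.272×10^7 N·mm.
d³ = 16×1.272×10^7/(π×242.6) = 267000 mm³.
d = 64.39 mm.

d = 64.4 mm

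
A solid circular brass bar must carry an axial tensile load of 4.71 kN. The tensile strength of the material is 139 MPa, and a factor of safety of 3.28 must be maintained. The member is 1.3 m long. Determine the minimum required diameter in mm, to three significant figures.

Allowable stress σ_allow = 139/3.28 = 42.38 MPa.
Required area A = F/σ_allow = 4710.0/42.38 = 111.1 mm².
A = πd²/4 → d = √(4A/π) = 11.90 mm.

d = 11.9 mm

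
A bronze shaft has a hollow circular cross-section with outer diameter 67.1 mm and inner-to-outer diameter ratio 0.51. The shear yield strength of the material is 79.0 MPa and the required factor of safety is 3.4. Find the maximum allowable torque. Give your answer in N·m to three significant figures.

T_allow = 1290 N·m

τ_allow = 79.0/3.4 = 23.24 MPa.
For a hollow shaft T_allow = τ_allow·πd_o³(1−k⁴)/16 with 1−k⁴ = 0.9323, so πd_o³(1−k⁴)/16 = 55310 mm³.
T_allow = 23.24×55310 = 1.285×10^6 N·mm = 1285 N·m.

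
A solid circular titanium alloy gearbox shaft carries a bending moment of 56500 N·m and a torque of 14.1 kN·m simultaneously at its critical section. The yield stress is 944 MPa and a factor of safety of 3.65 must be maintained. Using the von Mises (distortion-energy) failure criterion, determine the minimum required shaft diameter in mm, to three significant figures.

d = 132 mm

σ_allow = σ_y/n = 944/3.65 = 258.6 MPa.
For a solid shaft σ_b = 32M/(πd³) and τ = 16T/(πd³), so the von Mises stress is σ' = (16/πd³)·√(4M²+3T²).
√(4M²+3T²) = √(4×(5.650×10^7)² + 3×(1.410×10^7)²) = 1.156×10^8 N·mm.
d³ = 16×1.156×10^8/(π×258.6) = 2.277×10^6 mm³.
d = 131.6 mm.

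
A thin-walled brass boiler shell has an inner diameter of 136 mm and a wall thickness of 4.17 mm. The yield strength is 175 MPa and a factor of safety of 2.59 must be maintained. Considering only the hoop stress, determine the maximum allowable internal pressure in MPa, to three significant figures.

p_allow = 4.14 MPa

σ_allow = 175/2.59 = 67.57 MPa.
σ_h = pD/(2t) → p_allow = 2σ_allow t/D = 2×67.57×4.17/136 = 4.143 MPa.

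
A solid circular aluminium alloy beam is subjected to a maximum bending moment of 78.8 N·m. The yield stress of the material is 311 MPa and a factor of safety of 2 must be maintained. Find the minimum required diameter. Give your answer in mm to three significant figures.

σ_allow = 311/2 = 155.5 MPa.
For a solid circular section σ = 32M/(πd³), so d³ = 32M/(π σ_allow) = 32×78800/(π×155.5) = 5162 mm³.
d = 17.28 mm.

d = 17.3 mm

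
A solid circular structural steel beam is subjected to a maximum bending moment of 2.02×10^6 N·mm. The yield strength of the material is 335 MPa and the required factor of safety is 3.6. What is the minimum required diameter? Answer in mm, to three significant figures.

σ_allow = 335/3.6 = 93.06 MPa.
For a solid circular section σ = 32M/(πd³), so d³ = 32M/(π σ_allow) = 32×2020000/(π×93.06) = 221100 mm³.
d = 60.47 mm.

d = 60.5 mm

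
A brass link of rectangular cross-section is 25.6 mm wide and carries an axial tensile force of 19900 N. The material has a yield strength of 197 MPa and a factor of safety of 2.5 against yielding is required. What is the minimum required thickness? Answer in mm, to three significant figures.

σ_allow = 197/2.5 = 78.80 MPa.
Required area A = F/σ_allow = 19900/78.80 = 252.5 mm².
t = A/w = 252.5/25.6 = 9.865 mm.

t = 9.86 mm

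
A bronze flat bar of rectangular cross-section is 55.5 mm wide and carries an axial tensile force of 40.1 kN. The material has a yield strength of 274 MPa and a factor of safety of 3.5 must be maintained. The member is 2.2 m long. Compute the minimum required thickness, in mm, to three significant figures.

σ_allow = 274/3.5 = 78.29 MPa.
Required area A = F/σ_allow = 40100/78.29 = 512.2 mm².
t = A/w = 512.2/55.5 = 9.229 mm.

t = 9.23 mm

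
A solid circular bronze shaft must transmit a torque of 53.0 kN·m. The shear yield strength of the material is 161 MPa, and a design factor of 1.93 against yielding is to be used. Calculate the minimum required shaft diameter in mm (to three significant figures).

d = 148 mm

Allowable shear stress τ_allow = 161/1.93 = 83.42 MPa.
For a solid shaft τ = 16T/(πd³), so d³ = 16T/(π τ_allow) = 16×5.3000×10^7/(π×83.42) = 3.236×10^6 mm³.
d = (3.236×10^6)^(1/3) = 147.9 mm.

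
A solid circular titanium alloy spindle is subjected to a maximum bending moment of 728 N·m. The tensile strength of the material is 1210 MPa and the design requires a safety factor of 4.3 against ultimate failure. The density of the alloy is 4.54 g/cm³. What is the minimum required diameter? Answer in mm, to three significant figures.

σ_allow = 1210/4.3 = 281.4 MPa.
For a solid circular section σ = 32M/(πd³), so d³ = 32M/(π σ_allow) = 32×728000/(π×281.4) = 26350 mm³.
d = 29.76 mm.

d = 29.8 mm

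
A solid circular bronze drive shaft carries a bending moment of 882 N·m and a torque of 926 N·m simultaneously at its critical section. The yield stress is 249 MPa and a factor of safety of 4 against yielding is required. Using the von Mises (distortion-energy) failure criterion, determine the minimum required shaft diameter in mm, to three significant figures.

σ_allow = σ_y/n = 249/4 = 62.25 MPa.
For a solid shaft σ_b = 32M/(πd³) and τ = 16T/(πd³), so the von Mises stress is σ' = (16/πd³)·√(4M²+3T²).
√(4M²+3T²) = √(4×(882000)² + 3×(926000)²) = 2.384×10^6 N·mm.
d³ = 16×2.384×10^6/(π×62.25) = 195100 mm³.
d = 57.99 mm.

d = 58.0 mm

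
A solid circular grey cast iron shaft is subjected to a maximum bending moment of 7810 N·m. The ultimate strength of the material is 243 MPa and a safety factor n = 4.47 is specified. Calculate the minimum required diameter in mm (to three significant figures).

d = 114 mm

σ_allow = 243/4.47 = 54.36 MPa.
For a solid circular section σ = 32M/(πd³), so d³ = 32M/(π σ_allow) = 32×7810000/(π×54.36) = 1.463×10^6 mm³.
d = 113.5 mm.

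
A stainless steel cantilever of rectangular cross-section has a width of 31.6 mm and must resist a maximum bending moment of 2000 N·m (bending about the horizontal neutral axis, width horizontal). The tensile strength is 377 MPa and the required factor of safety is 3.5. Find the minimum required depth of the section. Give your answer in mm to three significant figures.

h = 59.4 mm

σ_allow = 377/3.5 = 107.7 MPa.
For a rectangular section σ = 6M/(bh²), so h² = 6M/(b σ_allow) = 6×2000000/(31.6×107.7) = 3526 mm².
h = 59.38 mm.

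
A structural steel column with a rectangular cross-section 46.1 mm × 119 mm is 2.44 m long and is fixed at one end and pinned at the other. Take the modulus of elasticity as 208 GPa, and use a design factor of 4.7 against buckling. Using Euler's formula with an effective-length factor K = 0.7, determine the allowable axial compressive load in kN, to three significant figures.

P_allow = 145 kN

Buckling occurs about the weak axis: I_min = h·b³/12 = 119×46.1³/12 = 971600 mm⁴ (b = 46.1 mm is the smaller dimension).
Effective length L_e = KL = 0.7×2.44 m = 1708 mm.
Euler critical load P_cr = π²EI/L_e² = π²×208000×971600/1708² = 683700 N.
P_allow = P_cr/n = 683700/4.7 = 145500 N.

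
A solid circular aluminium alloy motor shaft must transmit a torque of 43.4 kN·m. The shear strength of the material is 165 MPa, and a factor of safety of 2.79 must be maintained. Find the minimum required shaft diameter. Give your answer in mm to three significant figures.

d = 155 mm

Allowable shear stress τ_allow = 165/2.79 = 59.14 MPa.
For a solid shaft τ = 16T/(πd³), so d³ = 16T/(π τ_allow) = 16×4.3400×10^7/(π×59.14) = 3.737×10^6 mm³.
d = (3.737×10^6)^(1/3) = 155.2 mm.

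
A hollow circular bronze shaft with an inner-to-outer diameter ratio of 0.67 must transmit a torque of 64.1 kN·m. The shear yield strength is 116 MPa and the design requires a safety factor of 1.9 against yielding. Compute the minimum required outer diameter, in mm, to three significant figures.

d_o = 188 mm

τ_allow = 116/1.9 = 61.05 MPa.
For a hollow shaft τ = 16T/[πd_o³(1−k⁴)] with k = 0.67, so 1−k⁴ = 0.7985.
d_o³ = 16T/[π τ_allow (1−k⁴)] = 16×6.4100×10^7/(π×61.05×0.7985) = 6.697×10^6 mm³.
d_o = 188.5 mm.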